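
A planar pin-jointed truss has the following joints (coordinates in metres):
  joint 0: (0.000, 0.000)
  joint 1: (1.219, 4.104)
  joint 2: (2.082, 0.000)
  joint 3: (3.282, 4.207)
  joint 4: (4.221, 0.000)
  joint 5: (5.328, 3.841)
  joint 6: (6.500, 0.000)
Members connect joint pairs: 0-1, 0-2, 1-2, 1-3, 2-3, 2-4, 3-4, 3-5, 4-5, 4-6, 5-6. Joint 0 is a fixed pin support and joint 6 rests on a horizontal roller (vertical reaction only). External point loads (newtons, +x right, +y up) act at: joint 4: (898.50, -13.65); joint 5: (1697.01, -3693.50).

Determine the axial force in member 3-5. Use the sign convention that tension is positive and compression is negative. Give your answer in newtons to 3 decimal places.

352.519

N=7 nodes, M=11 members, R=3 reactions → 2N=14, M+R=14
member 0 (0-1): L=4.2812, (cx,cy)=(0.2847,0.9586)
member 1 (0-2): L=2.0820, (cx,cy)=(1.0000,0.0000)
member 2 (1-2): L=4.1938, (cx,cy)=(0.2058,-0.9786)
member 3 (1-3): L=2.0656, (cx,cy)=(0.9988,0.0499)
member 4 (2-3): L=4.3748, (cx,cy)=(0.2743,0.9616)
member 5 (2-4): L=2.1390, (cx,cy)=(1.0000,0.0000)
member 6 (3-4): L=4.3105, (cx,cy)=(0.2178,-0.9760)
member 7 (3-5): L=2.0785, (cx,cy)=(0.9844,-0.1761)
member 8 (4-5): L=3.9973, (cx,cy)=(0.2769,0.9609)
member 9 (4-6): L=2.2790, (cx,cy)=(1.0000,0.0000)
member 10 (5-6): L=4.0158, (cx,cy)=(0.2918,-0.9565)
solve A·x = −loads:
  F[0-1] = +346.3880 N (tension)
  F[0-2] = +2496.8821 N (tension)
  F[1-2] = -330.8070 N (compression)
  F[1-3] = +166.9097 N (tension)
  F[2-3] = +336.6389 N (tension)
  F[2-4] = +2336.4684 N (tension)
  F[3-4] = -403.8231 N (compression)
  F[3-5] = +352.5186 N (tension)
  F[4-5] = +424.3728 N (tension)
  F[4-6] = +1232.4765 N (tension)
  F[5-6] = -4223.0481 N (compression)
  Rx@0 = -2595.5100 N
  Ry@0 = -332.0500 N
  Ry@6 = +4039.2000 N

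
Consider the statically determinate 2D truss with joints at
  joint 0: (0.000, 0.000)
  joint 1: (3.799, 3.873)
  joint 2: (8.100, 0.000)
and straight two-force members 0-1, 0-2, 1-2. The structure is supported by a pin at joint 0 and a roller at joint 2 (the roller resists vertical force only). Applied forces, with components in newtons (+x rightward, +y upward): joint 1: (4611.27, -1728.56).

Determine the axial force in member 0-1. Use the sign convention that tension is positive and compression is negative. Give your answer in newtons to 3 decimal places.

1802.825

N=3 nodes, M=3 members, R=3 reactions → 2N=6, M+R=6
member 0 (0-1): L=5.4252, (cx,cy)=(0.7003,0.7139)
member 1 (0-2): L=8.1000, (cx,cy)=(1.0000,0.0000)
member 2 (1-2): L=5.7878, (cx,cy)=(0.7431,-0.6692)
solve A·x = −loads:
  F[0-1] = +1802.8255 N (tension)
  F[0-2] = +3348.8345 N (tension)
  F[1-2] = -4506.4901 N (compression)
  Rx@0 = -4611.2700 N
  Ry@0 = -1287.0262 N
  Ry@2 = +3015.5862 N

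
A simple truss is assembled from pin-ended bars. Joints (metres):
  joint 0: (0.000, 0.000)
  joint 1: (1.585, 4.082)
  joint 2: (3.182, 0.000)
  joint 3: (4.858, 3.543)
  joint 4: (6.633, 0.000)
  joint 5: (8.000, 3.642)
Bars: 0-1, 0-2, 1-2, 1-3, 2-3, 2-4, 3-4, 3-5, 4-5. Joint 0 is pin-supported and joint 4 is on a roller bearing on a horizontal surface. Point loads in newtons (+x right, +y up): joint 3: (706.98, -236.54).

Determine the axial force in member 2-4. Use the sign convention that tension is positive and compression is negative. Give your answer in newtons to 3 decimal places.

275.981

N=6 nodes, M=9 members, R=3 reactions → 2N=12, M+R=12
member 0 (0-1): L=4.3789, (cx,cy)=(0.3620,0.9322)
member 1 (0-2): L=3.1820, (cx,cy)=(1.0000,0.0000)
member 2 (1-2): L=4.3833, (cx,cy)=(0.3643,-0.9313)
member 3 (1-3): L=3.3171, (cx,cy)=(0.9867,-0.1625)
member 4 (2-3): L=3.9194, (cx,cy)=(0.4276,0.9040)
member 5 (2-4): L=3.4510, (cx,cy)=(1.0000,0.0000)
member 6 (3-4): L=3.9628, (cx,cy)=(0.4479,-0.8941)
member 7 (3-5): L=3.1436, (cx,cy)=(0.9995,0.0315)
member 8 (4-5): L=3.8901, (cx,cy)=(0.3514,0.9362)
solve A·x = −loads:
  F[0-1] = +337.1974 N (tension)
  F[0-2] = +584.9276 N (tension)
  F[1-2] = -383.8467 N (compression)
  F[1-3] = +265.4304 N (tension)
  F[2-3] = +395.4412 N (tension)
  F[2-4] = +275.9808 N (tension)
  F[3-4] = -616.1384 N (compression)
  F[3-5] = -0.0000 N (tension)
  F[4-5] = -0.0000 N (tension)
  Rx@0 = -706.9800 N
  Ry@0 = -314.3331 N
  Ry@4 = +550.8731 N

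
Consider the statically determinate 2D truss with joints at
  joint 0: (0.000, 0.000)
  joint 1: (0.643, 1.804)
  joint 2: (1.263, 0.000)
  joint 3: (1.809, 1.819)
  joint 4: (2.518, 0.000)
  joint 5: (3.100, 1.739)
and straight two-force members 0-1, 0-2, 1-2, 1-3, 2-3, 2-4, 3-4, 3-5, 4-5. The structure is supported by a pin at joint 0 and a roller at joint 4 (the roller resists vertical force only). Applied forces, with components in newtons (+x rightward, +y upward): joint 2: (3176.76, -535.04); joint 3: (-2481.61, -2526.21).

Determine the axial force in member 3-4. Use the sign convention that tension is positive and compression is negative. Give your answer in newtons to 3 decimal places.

-311.848

N=6 nodes, M=9 members, R=3 reactions → 2N=12, M+R=12
member 0 (0-1): L=1.9152, (cx,cy)=(0.3357,0.9420)
member 1 (0-2): L=1.2630, (cx,cy)=(1.0000,0.0000)
member 2 (1-2): L=1.9076, (cx,cy)=(0.3250,-0.9457)
member 3 (1-3): L=1.1661, (cx,cy)=(0.9999,0.0129)
member 4 (2-3): L=1.8992, (cx,cy)=(0.2875,0.9578)
member 5 (2-4): L=1.2550, (cx,cy)=(1.0000,0.0000)
member 6 (3-4): L=1.9523, (cx,cy)=(0.3632,-0.9317)
member 7 (3-5): L=1.2935, (cx,cy)=(0.9981,-0.0618)
member 8 (4-5): L=1.8338, (cx,cy)=(0.3174,0.9483)
solve A·x = −loads:
  F[0-1] = -2941.4309 N (compression)
  F[0-2] = +1682.7088 N (tension)
  F[1-2] = +2903.4889 N (tension)
  F[1-3] = -1931.4139 N (compression)
  F[2-3] = -2308.2572 N (compression)
  F[2-4] = +113.2515 N (tension)
  F[3-4] = -311.8475 N (compression)
  F[3-5] = +0.0000 N (tension)
  F[4-5] = -0.0000 N (compression)
  Rx@0 = -695.1500 N
  Ry@0 = +2770.6937 N
  Ry@4 = +290.5563 N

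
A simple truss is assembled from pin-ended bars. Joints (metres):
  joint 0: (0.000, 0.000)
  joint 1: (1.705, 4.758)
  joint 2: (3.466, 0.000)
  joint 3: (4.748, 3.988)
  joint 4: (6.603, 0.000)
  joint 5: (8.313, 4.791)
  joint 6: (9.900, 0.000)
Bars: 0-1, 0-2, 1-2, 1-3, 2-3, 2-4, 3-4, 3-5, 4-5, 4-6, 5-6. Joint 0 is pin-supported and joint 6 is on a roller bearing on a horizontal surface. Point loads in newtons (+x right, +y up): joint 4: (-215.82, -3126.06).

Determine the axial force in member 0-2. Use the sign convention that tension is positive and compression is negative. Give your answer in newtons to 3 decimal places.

157.242

N=7 nodes, M=11 members, R=3 reactions → 2N=14, M+R=14
member 0 (0-1): L=5.0543, (cx,cy)=(0.3373,0.9414)
member 1 (0-2): L=3.4660, (cx,cy)=(1.0000,0.0000)
member 2 (1-2): L=5.0734, (cx,cy)=(0.3471,-0.9378)
member 3 (1-3): L=3.1389, (cx,cy)=(0.9694,-0.2453)
member 4 (2-3): L=4.1890, (cx,cy)=(0.3060,0.9520)
member 5 (2-4): L=3.1370, (cx,cy)=(1.0000,0.0000)
member 6 (3-4): L=4.3983, (cx,cy)=(0.4218,-0.9067)
member 7 (3-5): L=3.6543, (cx,cy)=(0.9756,0.2197)
member 8 (4-5): L=5.0870, (cx,cy)=(0.3361,0.9418)
member 9 (4-6): L=3.2970, (cx,cy)=(1.0000,0.0000)
member 10 (5-6): L=5.0470, (cx,cy)=(0.3144,-0.9493)
solve A·x = −loads:
  F[0-1] = -1105.8968 N (compression)
  F[0-2] = +157.2420 N (tension)
  F[1-2] = +1335.8552 N (tension)
  F[1-3] = -863.1130 N (compression)
  F[2-3] = -1315.9421 N (compression)
  F[2-4] = +1023.6517 N (tension)
  F[3-4] = +760.5876 N (tension)
  F[3-5] = -1599.3418 N (compression)
  F[4-5] = +2586.9660 N (tension)
  F[4-6] = +690.6439 N (tension)
  F[5-6] = -2196.3973 N (compression)
  Rx@0 = +215.8200 N
  Ry@0 = +1041.0727 N
  Ry@6 = +2084.9873 N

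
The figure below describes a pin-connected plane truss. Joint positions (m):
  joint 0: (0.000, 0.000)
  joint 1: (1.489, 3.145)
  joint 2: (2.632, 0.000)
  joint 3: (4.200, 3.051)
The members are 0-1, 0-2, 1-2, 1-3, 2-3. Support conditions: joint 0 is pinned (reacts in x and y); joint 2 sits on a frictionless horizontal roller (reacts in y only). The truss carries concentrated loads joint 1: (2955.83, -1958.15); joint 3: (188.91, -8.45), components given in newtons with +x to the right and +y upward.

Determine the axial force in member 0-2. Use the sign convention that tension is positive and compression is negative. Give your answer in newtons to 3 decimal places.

N=4 nodes, M=5 members, R=3 reactions → 2N=8, M+R=8
member 0 (0-1): L=3.4797, (cx,cy)=(0.4279,0.9038)
member 1 (0-2): L=2.6320, (cx,cy)=(1.0000,0.0000)
member 2 (1-2): L=3.3463, (cx,cy)=(0.3416,-0.9399)
member 3 (1-3): L=2.7126, (cx,cy)=(0.9994,-0.0347)
member 4 (2-3): L=3.4303, (cx,cy)=(0.4571,0.8894)
solve A·x = −loads:
  F[0-1] = +3214.7981 N (tension)
  F[0-2] = +1769.0849 N (tension)
  F[1-2] = -5182.0058 N (compression)
  F[1-3] = +189.9834 N (tension)
  F[2-3] = -2.0986 N (compression)
  Rx@0 = -3144.7400 N
  Ry@0 = -2905.5980 N
  Ry@2 = +4872.1980 N

1769.085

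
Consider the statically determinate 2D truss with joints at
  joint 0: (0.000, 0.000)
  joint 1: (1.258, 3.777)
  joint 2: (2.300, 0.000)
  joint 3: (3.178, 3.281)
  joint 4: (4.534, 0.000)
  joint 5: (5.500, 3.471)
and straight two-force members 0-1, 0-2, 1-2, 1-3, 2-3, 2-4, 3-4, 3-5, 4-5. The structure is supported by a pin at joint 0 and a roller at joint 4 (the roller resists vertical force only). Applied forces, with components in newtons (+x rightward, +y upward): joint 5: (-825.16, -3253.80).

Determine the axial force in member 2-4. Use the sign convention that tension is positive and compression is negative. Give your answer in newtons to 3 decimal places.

N=6 nodes, M=9 members, R=3 reactions → 2N=12, M+R=12
member 0 (0-1): L=3.9810, (cx,cy)=(0.3160,0.9488)
member 1 (0-2): L=2.3000, (cx,cy)=(1.0000,0.0000)
member 2 (1-2): L=3.9181, (cx,cy)=(0.2659,-0.9640)
member 3 (1-3): L=1.9830, (cx,cy)=(0.9682,-0.2501)
member 4 (2-3): L=3.3964, (cx,cy)=(0.2585,0.9660)
member 5 (2-4): L=2.2340, (cx,cy)=(1.0000,0.0000)
member 6 (3-4): L=3.5502, (cx,cy)=(0.3820,-0.9242)
member 7 (3-5): L=2.3298, (cx,cy)=(0.9967,0.0816)
member 8 (4-5): L=3.6029, (cx,cy)=(0.2681,0.9634)
solve A·x = −loads:
  F[0-1] = +64.8679 N (tension)
  F[0-2] = -845.6584 N (compression)
  F[1-2] = -74.6571 N (compression)
  F[1-3] = +41.6778 N (tension)
  F[2-3] = +74.5008 N (tension)
  F[2-4] = -884.7719 N (compression)
  F[3-4] = -59.3093 N (compression)
  F[3-5] = +82.5403 N (tension)
  F[4-5] = -3384.4477 N (compression)
  Rx@0 = +825.1600 N
  Ry@0 = -61.5440 N
  Ry@4 = +3315.3440 N

-884.772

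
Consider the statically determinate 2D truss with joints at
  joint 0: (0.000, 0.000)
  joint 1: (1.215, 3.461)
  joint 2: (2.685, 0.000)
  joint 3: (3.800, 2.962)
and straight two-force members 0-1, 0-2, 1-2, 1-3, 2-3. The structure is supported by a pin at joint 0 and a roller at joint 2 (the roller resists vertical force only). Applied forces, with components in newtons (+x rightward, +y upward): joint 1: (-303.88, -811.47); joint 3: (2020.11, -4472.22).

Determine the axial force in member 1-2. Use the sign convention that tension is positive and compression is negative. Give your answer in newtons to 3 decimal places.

-5136.454

N=4 nodes, M=5 members, R=3 reactions → 2N=8, M+R=8
member 0 (0-1): L=3.6681, (cx,cy)=(0.3312,0.9435)
member 1 (0-2): L=2.6850, (cx,cy)=(1.0000,0.0000)
member 2 (1-2): L=3.7602, (cx,cy)=(0.3909,-0.9204)
member 3 (1-3): L=2.6327, (cx,cy)=(0.9819,-0.1895)
member 4 (2-3): L=3.1649, (cx,cy)=(0.3523,0.9359)
solve A·x = −loads:
  F[0-1] = +3444.1516 N (tension)
  F[0-2] = +575.4004 N (tension)
  F[1-2] = -5136.4540 N (compression)
  F[1-3] = +3516.4565 N (tension)
  F[2-3] = -4066.4303 N (compression)
  Rx@0 = -1716.2300 N
  Ry@0 = -3249.7212 N
  Ry@2 = +8533.4112 N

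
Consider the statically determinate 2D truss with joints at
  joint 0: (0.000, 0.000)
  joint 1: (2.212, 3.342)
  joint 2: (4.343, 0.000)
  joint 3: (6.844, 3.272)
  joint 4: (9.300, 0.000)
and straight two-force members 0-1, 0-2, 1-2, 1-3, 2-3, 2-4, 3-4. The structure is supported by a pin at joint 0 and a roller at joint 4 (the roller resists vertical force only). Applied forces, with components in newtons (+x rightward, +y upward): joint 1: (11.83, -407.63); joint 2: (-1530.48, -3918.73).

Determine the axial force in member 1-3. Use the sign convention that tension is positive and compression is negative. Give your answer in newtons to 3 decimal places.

-2892.657

N=5 nodes, M=7 members, R=3 reactions → 2N=10, M+R=10
member 0 (0-1): L=4.0077, (cx,cy)=(0.5519,0.8339)
member 1 (0-2): L=4.3430, (cx,cy)=(1.0000,0.0000)
member 2 (1-2): L=3.9636, (cx,cy)=(0.5376,-0.8432)
member 3 (1-3): L=4.6325, (cx,cy)=(0.9999,-0.0151)
member 4 (2-3): L=4.1184, (cx,cy)=(0.6073,0.7945)
member 5 (2-4): L=4.9570, (cx,cy)=(1.0000,0.0000)
member 6 (3-4): L=4.0912, (cx,cy)=(0.6003,-0.7998)
solve A·x = −loads:
  F[0-1] = -2872.2666 N (compression)
  F[0-2] = +66.6494 N (tension)
  F[1-2] = +2409.0304 N (tension)
  F[1-3] = -2892.6569 N (compression)
  F[2-3] = +2375.7427 N (tension)
  F[2-4] = +1449.5883 N (tension)
  F[3-4] = -2414.7216 N (compression)
  Rx@0 = +1518.6500 N
  Ry@0 = +2395.1495 N
  Ry@4 = +1931.2105 N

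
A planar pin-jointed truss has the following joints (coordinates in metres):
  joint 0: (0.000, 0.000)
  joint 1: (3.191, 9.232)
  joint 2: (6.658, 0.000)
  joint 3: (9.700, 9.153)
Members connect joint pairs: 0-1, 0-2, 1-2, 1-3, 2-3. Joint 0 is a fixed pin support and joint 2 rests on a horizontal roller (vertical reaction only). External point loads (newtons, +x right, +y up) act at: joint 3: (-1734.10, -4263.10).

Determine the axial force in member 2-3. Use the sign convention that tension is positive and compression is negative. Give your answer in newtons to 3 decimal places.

N=4 nodes, M=5 members, R=3 reactions → 2N=8, M+R=8
member 0 (0-1): L=9.7679, (cx,cy)=(0.3267,0.9451)
member 1 (0-2): L=6.6580, (cx,cy)=(1.0000,0.0000)
member 2 (1-2): L=9.8615, (cx,cy)=(0.3516,-0.9362)
member 3 (1-3): L=6.5095, (cx,cy)=(0.9999,-0.0121)
member 4 (2-3): L=9.6453, (cx,cy)=(0.3154,0.9490)
solve A·x = −loads:
  F[0-1] = -461.4656 N (compression)
  F[0-2] = -1583.3477 N (compression)
  F[1-2] = +469.9849 N (tension)
  F[1-3] = -316.0072 N (compression)
  F[2-3] = -4496.4195 N (compression)
  Rx@0 = +1734.1000 N
  Ry@0 = +436.1471 N
  Ry@2 = +3826.9529 N

-4496.420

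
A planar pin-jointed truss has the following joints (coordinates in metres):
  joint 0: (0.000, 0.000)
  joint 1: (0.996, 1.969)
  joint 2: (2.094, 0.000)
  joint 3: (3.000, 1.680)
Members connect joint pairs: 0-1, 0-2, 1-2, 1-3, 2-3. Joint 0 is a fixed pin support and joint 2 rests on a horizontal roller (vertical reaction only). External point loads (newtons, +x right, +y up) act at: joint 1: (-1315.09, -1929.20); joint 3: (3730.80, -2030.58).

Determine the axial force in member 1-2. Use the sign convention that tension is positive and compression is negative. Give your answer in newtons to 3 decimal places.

N=4 nodes, M=5 members, R=3 reactions → 2N=8, M+R=8
member 0 (0-1): L=2.2066, (cx,cy)=(0.4514,0.8923)
member 1 (0-2): L=2.0940, (cx,cy)=(1.0000,0.0000)
member 2 (1-2): L=2.2545, (cx,cy)=(0.4870,-0.8734)
member 3 (1-3): L=2.0247, (cx,cy)=(0.9898,-0.1427)
member 4 (2-3): L=1.9087, (cx,cy)=(0.4747,0.8802)
solve A·x = −loads:
  F[0-1] = +1819.4777 N (tension)
  F[0-2] = +1594.4376 N (tension)
  F[1-2] = -4807.1816 N (compression)
  F[1-3] = +4523.9528 N (tension)
  F[2-3] = -1573.3968 N (compression)
  Rx@0 = -2415.7100 N
  Ry@0 = -1623.5796 N
  Ry@2 = +5583.3596 N

-4807.182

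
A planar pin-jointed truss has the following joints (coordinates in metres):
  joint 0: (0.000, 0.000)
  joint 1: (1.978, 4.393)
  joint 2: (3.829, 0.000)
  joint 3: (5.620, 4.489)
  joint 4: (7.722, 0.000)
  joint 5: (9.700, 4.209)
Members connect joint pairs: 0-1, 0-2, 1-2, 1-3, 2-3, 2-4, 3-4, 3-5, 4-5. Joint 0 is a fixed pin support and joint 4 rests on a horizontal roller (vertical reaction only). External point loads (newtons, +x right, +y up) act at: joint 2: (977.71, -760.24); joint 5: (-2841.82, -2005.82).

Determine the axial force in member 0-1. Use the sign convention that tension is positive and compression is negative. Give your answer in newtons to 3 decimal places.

N=6 nodes, M=9 members, R=3 reactions → 2N=12, M+R=12
member 0 (0-1): L=4.8178, (cx,cy)=(0.4106,0.9118)
member 1 (0-2): L=3.8290, (cx,cy)=(1.0000,0.0000)
member 2 (1-2): L=4.7670, (cx,cy)=(0.3883,-0.9215)
member 3 (1-3): L=3.6433, (cx,cy)=(0.9997,0.0263)
member 4 (2-3): L=4.8331, (cx,cy)=(0.3706,0.9288)
member 5 (2-4): L=3.8930, (cx,cy)=(1.0000,0.0000)
member 6 (3-4): L=4.9568, (cx,cy)=(0.4241,-0.9056)
member 7 (3-5): L=4.0896, (cx,cy)=(0.9977,-0.0685)
member 8 (4-5): L=4.6506, (cx,cy)=(0.4253,0.9050)
solve A·x = −loads:
  F[0-1] = -1555.6116 N (compression)
  F[0-2] = -1225.4332 N (compression)
  F[1-2] = +1504.2545 N (tension)
  F[1-3] = -1223.1907 N (compression)
  F[2-3] = -673.9692 N (compression)
  F[2-4] = -1369.3012 N (compression)
  F[3-4] = +866.2264 N (tension)
  F[3-5] = -1844.1842 N (compression)
  F[4-5] = -2355.7834 N (compression)
  Rx@0 = +1864.1100 N
  Ry@0 = +1418.4567 N
  Ry@4 = +1347.6033 N

-1555.612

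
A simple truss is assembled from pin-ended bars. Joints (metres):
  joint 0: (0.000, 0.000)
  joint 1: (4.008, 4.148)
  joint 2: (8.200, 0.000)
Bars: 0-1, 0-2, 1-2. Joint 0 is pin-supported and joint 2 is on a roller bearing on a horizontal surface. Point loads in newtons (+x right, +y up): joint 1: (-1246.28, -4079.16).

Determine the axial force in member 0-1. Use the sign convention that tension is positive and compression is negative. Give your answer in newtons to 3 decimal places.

-3776.437

N=3 nodes, M=3 members, R=3 reactions → 2N=6, M+R=6
member 0 (0-1): L=5.7680, (cx,cy)=(0.6949,0.7191)
member 1 (0-2): L=8.2000, (cx,cy)=(1.0000,0.0000)
member 2 (1-2): L=5.8974, (cx,cy)=(0.7108,-0.7034)
solve A·x = −loads:
  F[0-1] = -3776.4372 N (compression)
  F[0-2] = +1377.8406 N (tension)
  F[1-2] = -1938.3616 N (compression)
  Rx@0 = +1246.2800 N
  Ry@0 = +2715.7815 N
  Ry@2 = +1363.3785 N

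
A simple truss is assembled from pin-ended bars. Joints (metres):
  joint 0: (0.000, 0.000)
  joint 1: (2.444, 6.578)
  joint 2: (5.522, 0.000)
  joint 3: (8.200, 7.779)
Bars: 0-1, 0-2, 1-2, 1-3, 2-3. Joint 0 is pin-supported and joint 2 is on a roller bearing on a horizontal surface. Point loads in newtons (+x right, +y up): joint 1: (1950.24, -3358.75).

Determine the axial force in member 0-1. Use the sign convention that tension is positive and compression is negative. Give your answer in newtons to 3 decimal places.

N=4 nodes, M=5 members, R=3 reactions → 2N=8, M+R=8
member 0 (0-1): L=7.0174, (cx,cy)=(0.3483,0.9374)
member 1 (0-2): L=5.5220, (cx,cy)=(1.0000,0.0000)
member 2 (1-2): L=7.2625, (cx,cy)=(0.4238,-0.9057)
member 3 (1-3): L=5.8800, (cx,cy)=(0.9789,0.2043)
member 4 (2-3): L=8.2271, (cx,cy)=(0.3255,0.9455)
solve A·x = −loads:
  F[0-1] = +481.1274 N (tension)
  F[0-2] = +1782.6732 N (tension)
  F[1-2] = -4206.2040 N (compression)
  F[1-3] = -0.0000 N (compression)
  F[2-3] = +0.0000 N (tension)
  Rx@0 = -1950.2400 N
  Ry@0 = -451.0044 N
  Ry@2 = +3809.7544 N

481.127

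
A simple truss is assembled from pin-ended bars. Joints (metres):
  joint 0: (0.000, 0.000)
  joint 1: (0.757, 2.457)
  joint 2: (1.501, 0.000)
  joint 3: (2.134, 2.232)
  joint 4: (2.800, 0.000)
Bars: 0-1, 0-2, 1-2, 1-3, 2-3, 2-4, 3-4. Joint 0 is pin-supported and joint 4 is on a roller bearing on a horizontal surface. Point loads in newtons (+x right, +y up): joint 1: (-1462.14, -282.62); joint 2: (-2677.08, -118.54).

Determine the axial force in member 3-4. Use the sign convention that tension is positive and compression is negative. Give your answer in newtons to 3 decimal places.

1192.875

N=5 nodes, M=7 members, R=3 reactions → 2N=10, M+R=10
member 0 (0-1): L=2.5710, (cx,cy)=(0.2944,0.9557)
member 1 (0-2): L=1.5010, (cx,cy)=(1.0000,0.0000)
member 2 (1-2): L=2.5672, (cx,cy)=(0.2898,-0.9571)
member 3 (1-3): L=1.3953, (cx,cy)=(0.9869,-0.1613)
member 4 (2-3): L=2.3200, (cx,cy)=(0.2728,0.9621)
member 5 (2-4): L=1.2990, (cx,cy)=(1.0000,0.0000)
member 6 (3-4): L=2.3292, (cx,cy)=(0.2859,-0.9583)
solve A·x = −loads:
  F[0-1] = -1615.8656 N (compression)
  F[0-2] = -3663.4427 N (compression)
  F[1-2] = +1209.6394 N (tension)
  F[1-3] = +644.2254 N (tension)
  F[2-3] = -1080.1686 N (compression)
  F[2-4] = -341.0784 N (compression)
  F[3-4] = +1192.8754 N (tension)
  Rx@0 = +4139.2200 N
  Ry@0 = +1544.2336 N
  Ry@4 = -1143.0736 N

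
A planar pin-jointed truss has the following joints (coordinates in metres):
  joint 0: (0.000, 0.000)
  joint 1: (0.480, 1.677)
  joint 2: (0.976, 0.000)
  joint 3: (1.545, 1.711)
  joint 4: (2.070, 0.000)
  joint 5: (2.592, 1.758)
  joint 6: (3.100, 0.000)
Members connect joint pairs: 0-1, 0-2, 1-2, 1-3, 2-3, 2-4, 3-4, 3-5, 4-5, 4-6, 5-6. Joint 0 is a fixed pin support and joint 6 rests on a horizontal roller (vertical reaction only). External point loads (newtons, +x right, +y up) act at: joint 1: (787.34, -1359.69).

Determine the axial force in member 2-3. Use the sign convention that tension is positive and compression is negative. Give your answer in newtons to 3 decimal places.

N=7 nodes, M=11 members, R=3 reactions → 2N=14, M+R=14
member 0 (0-1): L=1.7443, (cx,cy)=(0.2752,0.9614)
member 1 (0-2): L=0.9760, (cx,cy)=(1.0000,0.0000)
member 2 (1-2): L=1.7488, (cx,cy)=(0.2836,-0.9589)
member 3 (1-3): L=1.0655, (cx,cy)=(0.9995,0.0319)
member 4 (2-3): L=1.8031, (cx,cy)=(0.3156,0.9489)
member 5 (2-4): L=1.0940, (cx,cy)=(1.0000,0.0000)
member 6 (3-4): L=1.7897, (cx,cy)=(0.2933,-0.9560)
member 7 (3-5): L=1.0481, (cx,cy)=(0.9990,0.0448)
member 8 (4-5): L=1.8339, (cx,cy)=(0.2846,0.9586)
member 9 (4-6): L=1.0300, (cx,cy)=(1.0000,0.0000)
member 10 (5-6): L=1.8299, (cx,cy)=(0.2776,-0.9607)
solve A·x = −loads:
  F[0-1] = -752.2741 N (compression)
  F[0-2] = +994.3473 N (tension)
  F[1-2] = -690.2984 N (compression)
  F[1-3] = -798.9710 N (compression)
  F[2-3] = +697.5960 N (tension)
  F[2-4] = +578.4293 N (tension)
  F[3-4] = -683.4917 N (compression)
  F[3-5] = -378.3146 N (compression)
  F[4-5] = +681.6203 N (tension)
  F[4-6] = +183.9140 N (tension)
  F[5-6] = -662.4978 N (compression)
  Rx@0 = -787.3400 N
  Ry@0 = +723.2318 N
  Ry@6 = +636.4582 N

697.596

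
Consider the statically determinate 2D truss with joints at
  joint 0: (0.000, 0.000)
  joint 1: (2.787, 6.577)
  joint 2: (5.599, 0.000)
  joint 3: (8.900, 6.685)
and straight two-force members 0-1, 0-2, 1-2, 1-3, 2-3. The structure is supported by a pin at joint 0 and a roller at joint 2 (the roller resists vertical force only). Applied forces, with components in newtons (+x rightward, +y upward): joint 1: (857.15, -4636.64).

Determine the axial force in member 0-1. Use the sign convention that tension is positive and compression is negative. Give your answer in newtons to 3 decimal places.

-1435.576

N=4 nodes, M=5 members, R=3 reactions → 2N=8, M+R=8
member 0 (0-1): L=7.1431, (cx,cy)=(0.3902,0.9207)
member 1 (0-2): L=5.5990, (cx,cy)=(1.0000,0.0000)
member 2 (1-2): L=7.1529, (cx,cy)=(0.3931,-0.9195)
member 3 (1-3): L=6.1140, (cx,cy)=(0.9998,0.0177)
member 4 (2-3): L=7.4556, (cx,cy)=(0.4428,0.8966)
solve A·x = −loads:
  F[0-1] = -1435.5764 N (compression)
  F[0-2] = +1417.2618 N (tension)
  F[1-2] = -3605.1072 N (compression)
  F[1-3] = +0.0000 N (tension)
  F[2-3] = +0.0000 N (tension)
  Rx@0 = -857.1500 N
  Ry@0 = +1321.7996 N
  Ry@2 = +3314.8404 N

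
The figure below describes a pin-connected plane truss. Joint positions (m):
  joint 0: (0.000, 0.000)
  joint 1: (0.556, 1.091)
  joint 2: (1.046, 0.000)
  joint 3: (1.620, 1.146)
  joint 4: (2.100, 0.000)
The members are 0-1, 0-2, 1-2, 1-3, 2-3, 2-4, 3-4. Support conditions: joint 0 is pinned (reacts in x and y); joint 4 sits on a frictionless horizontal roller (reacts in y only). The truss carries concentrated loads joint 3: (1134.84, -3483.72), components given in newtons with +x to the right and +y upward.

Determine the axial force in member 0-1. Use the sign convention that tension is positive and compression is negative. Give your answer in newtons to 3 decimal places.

N=5 nodes, M=7 members, R=3 reactions → 2N=10, M+R=10
member 0 (0-1): L=1.2245, (cx,cy)=(0.4541,0.8910)
member 1 (0-2): L=1.0460, (cx,cy)=(1.0000,0.0000)
member 2 (1-2): L=1.1960, (cx,cy)=(0.4097,-0.9122)
member 3 (1-3): L=1.0654, (cx,cy)=(0.9987,0.0516)
member 4 (2-3): L=1.2817, (cx,cy)=(0.4478,0.8941)
member 5 (2-4): L=1.0540, (cx,cy)=(1.0000,0.0000)
member 6 (3-4): L=1.2425, (cx,cy)=(0.3863,-0.9224)
solve A·x = −loads:
  F[0-1] = -198.6377 N (compression)
  F[0-2] = +1225.0335 N (tension)
  F[1-2] = +184.6141 N (tension)
  F[1-3] = -166.0521 N (compression)
  F[2-3] = -188.3521 N (compression)
  F[2-4] = +1385.0218 N (tension)
  F[3-4] = -3585.0818 N (compression)
  Rx@0 = -1134.8400 N
  Ry@0 = +176.9805 N
  Ry@4 = +3306.7395 N

-198.638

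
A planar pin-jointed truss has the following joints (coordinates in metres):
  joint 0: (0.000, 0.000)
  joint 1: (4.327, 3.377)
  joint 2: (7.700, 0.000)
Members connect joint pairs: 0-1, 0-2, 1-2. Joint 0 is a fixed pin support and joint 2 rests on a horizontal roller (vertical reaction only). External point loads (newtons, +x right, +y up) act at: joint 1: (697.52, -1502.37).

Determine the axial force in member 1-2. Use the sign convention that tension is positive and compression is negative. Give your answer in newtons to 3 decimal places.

-1625.618

N=3 nodes, M=3 members, R=3 reactions → 2N=6, M+R=6
member 0 (0-1): L=5.4888, (cx,cy)=(0.7883,0.6153)
member 1 (0-2): L=7.7000, (cx,cy)=(1.0000,0.0000)
member 2 (1-2): L=4.7730, (cx,cy)=(0.7067,-0.7075)
solve A·x = −loads:
  F[0-1] = -572.4549 N (compression)
  F[0-2] = +1148.8039 N (tension)
  F[1-2] = -1625.6176 N (compression)
  Rx@0 = -697.5200 N
  Ry@0 = +352.2038 N
  Ry@2 = +1150.1662 N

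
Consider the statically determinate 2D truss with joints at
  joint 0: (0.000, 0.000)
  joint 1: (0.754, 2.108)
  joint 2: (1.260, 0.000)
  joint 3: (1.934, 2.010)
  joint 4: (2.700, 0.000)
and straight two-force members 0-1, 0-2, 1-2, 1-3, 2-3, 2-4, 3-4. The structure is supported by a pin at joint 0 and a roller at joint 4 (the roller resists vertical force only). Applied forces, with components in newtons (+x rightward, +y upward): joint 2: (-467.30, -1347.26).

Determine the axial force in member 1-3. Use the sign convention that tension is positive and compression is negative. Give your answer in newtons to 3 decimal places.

-439.732

N=5 nodes, M=7 members, R=3 reactions → 2N=10, M+R=10
member 0 (0-1): L=2.2388, (cx,cy)=(0.3368,0.9416)
member 1 (0-2): L=1.2600, (cx,cy)=(1.0000,0.0000)
member 2 (1-2): L=2.1679, (cx,cy)=(0.2334,-0.9724)
member 3 (1-3): L=1.1841, (cx,cy)=(0.9966,-0.0828)
member 4 (2-3): L=2.1200, (cx,cy)=(0.3179,0.9481)
member 5 (2-4): L=1.4400, (cx,cy)=(1.0000,0.0000)
member 6 (3-4): L=2.1510, (cx,cy)=(0.3561,-0.9344)
solve A·x = −loads:
  F[0-1] = -763.1201 N (compression)
  F[0-2] = -210.2895 N (compression)
  F[1-2] = +776.3779 N (tension)
  F[1-3] = -439.7319 N (compression)
  F[2-3] = +624.7407 N (tension)
  F[2-4] = +239.6023 N (tension)
  F[3-4] = -672.8297 N (compression)
  Rx@0 = +467.3000 N
  Ry@0 = +718.5387 N
  Ry@4 = +628.7213 N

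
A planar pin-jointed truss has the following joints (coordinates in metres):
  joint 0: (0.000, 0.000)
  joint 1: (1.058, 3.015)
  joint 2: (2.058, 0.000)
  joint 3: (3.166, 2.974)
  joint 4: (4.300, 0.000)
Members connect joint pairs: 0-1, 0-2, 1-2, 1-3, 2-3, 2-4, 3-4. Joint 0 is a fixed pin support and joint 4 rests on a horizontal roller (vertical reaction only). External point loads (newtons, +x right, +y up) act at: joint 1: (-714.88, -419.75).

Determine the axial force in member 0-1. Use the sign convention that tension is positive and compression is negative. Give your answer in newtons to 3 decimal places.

N=5 nodes, M=7 members, R=3 reactions → 2N=10, M+R=10
member 0 (0-1): L=3.1952, (cx,cy)=(0.3311,0.9436)
member 1 (0-2): L=2.0580, (cx,cy)=(1.0000,0.0000)
member 2 (1-2): L=3.1765, (cx,cy)=(0.3148,-0.9492)
member 3 (1-3): L=2.1084, (cx,cy)=(0.9998,-0.0194)
member 4 (2-3): L=3.1737, (cx,cy)=(0.3491,0.9371)
member 5 (2-4): L=2.2420, (cx,cy)=(1.0000,0.0000)
member 6 (3-4): L=3.1829, (cx,cy)=(0.3563,-0.9344)
solve A·x = −loads:
  F[0-1] = -866.6047 N (compression)
  F[0-2] = -427.9324 N (compression)
  F[1-2] = +413.1846 N (tension)
  F[1-3] = +297.9138 N (tension)
  F[2-3] = -418.5094 N (compression)
  F[2-4] = -151.7475 N (compression)
  F[3-4] = +425.9188 N (tension)
  Rx@0 = +714.8800 N
  Ry@0 = +817.7192 N
  Ry@4 = -397.9692 N

-866.605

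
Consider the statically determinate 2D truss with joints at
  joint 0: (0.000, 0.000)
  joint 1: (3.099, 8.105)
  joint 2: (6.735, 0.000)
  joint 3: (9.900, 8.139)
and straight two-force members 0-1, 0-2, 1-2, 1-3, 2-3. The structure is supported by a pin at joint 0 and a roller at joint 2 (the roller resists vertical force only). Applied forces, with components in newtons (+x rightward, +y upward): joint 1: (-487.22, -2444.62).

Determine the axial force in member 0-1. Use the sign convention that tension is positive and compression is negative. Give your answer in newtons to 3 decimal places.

-2040.677

N=4 nodes, M=5 members, R=3 reactions → 2N=8, M+R=8
member 0 (0-1): L=8.6773, (cx,cy)=(0.3571,0.9341)
member 1 (0-2): L=6.7350, (cx,cy)=(1.0000,0.0000)
member 2 (1-2): L=8.8832, (cx,cy)=(0.4093,-0.9124)
member 3 (1-3): L=6.8011, (cx,cy)=(1.0000,0.0050)
member 4 (2-3): L=8.7327, (cx,cy)=(0.3624,0.9320)
solve A·x = −loads:
  F[0-1] = -2040.6772 N (compression)
  F[0-2] = +241.5883 N (tension)
  F[1-2] = -590.2313 N (compression)
  F[1-3] = -0.0000 N (compression)
  F[2-3] = +0.0000 N (tension)
  Rx@0 = +487.2200 N
  Ry@0 = +1906.0960 N
  Ry@2 = +538.5240 N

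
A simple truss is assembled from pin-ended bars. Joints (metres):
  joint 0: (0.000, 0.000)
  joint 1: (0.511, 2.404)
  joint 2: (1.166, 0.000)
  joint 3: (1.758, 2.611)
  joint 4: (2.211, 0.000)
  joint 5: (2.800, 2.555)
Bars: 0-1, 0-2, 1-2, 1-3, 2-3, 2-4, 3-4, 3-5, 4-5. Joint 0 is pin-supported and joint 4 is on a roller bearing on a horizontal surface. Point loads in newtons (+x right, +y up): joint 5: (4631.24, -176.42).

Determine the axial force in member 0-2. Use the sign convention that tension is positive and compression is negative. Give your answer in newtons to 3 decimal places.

N=6 nodes, M=9 members, R=3 reactions → 2N=12, M+R=12
member 0 (0-1): L=2.4577, (cx,cy)=(0.2079,0.9781)
member 1 (0-2): L=1.1660, (cx,cy)=(1.0000,0.0000)
member 2 (1-2): L=2.4916, (cx,cy)=(0.2629,-0.9648)
member 3 (1-3): L=1.2641, (cx,cy)=(0.9865,0.1638)
member 4 (2-3): L=2.6773, (cx,cy)=(0.2211,0.9752)
member 5 (2-4): L=1.0450, (cx,cy)=(1.0000,0.0000)
member 6 (3-4): L=2.6500, (cx,cy)=(0.1709,-0.9853)
member 7 (3-5): L=1.0435, (cx,cy)=(0.9986,-0.0537)
member 8 (4-5): L=2.6220, (cx,cy)=(0.2246,0.9744)
solve A·x = −loads:
  F[0-1] = +5519.4110 N (tension)
  F[0-2] = +3483.6598 N (tension)
  F[1-2] = -5164.5713 N (compression)
  F[1-3] = +2539.5230 N (tension)
  F[2-3] = +5109.4020 N (tension)
  F[2-4] = +996.2049 N (tension)
  F[3-4] = -5731.1585 N (compression)
  F[3-5] = +4621.3963 N (tension)
  F[4-5] = +73.4665 N (tension)
  Rx@0 = -4631.2400 N
  Ry@0 = -5398.7922 N
  Ry@4 = +5575.2122 N

3483.660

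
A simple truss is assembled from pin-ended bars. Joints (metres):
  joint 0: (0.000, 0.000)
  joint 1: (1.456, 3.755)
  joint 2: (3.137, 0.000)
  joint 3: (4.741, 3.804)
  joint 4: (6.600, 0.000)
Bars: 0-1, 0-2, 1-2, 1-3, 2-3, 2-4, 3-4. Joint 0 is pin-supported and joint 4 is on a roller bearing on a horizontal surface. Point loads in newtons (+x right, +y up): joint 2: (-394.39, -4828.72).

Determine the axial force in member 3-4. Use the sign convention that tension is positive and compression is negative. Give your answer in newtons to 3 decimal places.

-2554.509

N=5 nodes, M=7 members, R=3 reactions → 2N=10, M+R=10
member 0 (0-1): L=4.0274, (cx,cy)=(0.3615,0.9324)
member 1 (0-2): L=3.1370, (cx,cy)=(1.0000,0.0000)
member 2 (1-2): L=4.1141, (cx,cy)=(0.4086,-0.9127)
member 3 (1-3): L=3.2854, (cx,cy)=(0.9999,0.0149)
member 4 (2-3): L=4.1283, (cx,cy)=(0.3885,0.9214)
member 5 (2-4): L=3.4630, (cx,cy)=(1.0000,0.0000)
member 6 (3-4): L=4.2339, (cx,cy)=(0.4391,-0.8985)
solve A·x = −loads:
  F[0-1] = -2717.4123 N (compression)
  F[0-2] = +588.0183 N (tension)
  F[1-2] = +2741.5458 N (tension)
  F[1-3] = -2102.8247 N (compression)
  F[2-3] = +2524.8325 N (tension)
  F[2-4] = +1121.6090 N (tension)
  F[3-4] = -2554.5087 N (compression)
  Rx@0 = +394.3900 N
  Ry@0 = +2533.6148 N
  Ry@4 = +2295.1052 N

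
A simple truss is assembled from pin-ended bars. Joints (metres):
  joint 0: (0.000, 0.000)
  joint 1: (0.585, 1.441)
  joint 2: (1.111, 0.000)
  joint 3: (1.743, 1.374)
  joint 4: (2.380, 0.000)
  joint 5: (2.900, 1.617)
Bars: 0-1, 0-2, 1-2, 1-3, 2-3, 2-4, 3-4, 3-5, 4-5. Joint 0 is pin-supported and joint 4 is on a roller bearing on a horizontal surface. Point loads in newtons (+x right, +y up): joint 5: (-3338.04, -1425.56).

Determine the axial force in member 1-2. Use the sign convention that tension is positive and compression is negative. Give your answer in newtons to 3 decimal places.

N=6 nodes, M=9 members, R=3 reactions → 2N=12, M+R=12
member 0 (0-1): L=1.5552, (cx,cy)=(0.3762,0.9266)
member 1 (0-2): L=1.1110, (cx,cy)=(1.0000,0.0000)
member 2 (1-2): L=1.5340, (cx,cy)=(0.3429,-0.9394)
member 3 (1-3): L=1.1599, (cx,cy)=(0.9983,-0.0578)
member 4 (2-3): L=1.5124, (cx,cy)=(0.4179,0.9085)
member 5 (2-4): L=1.2690, (cx,cy)=(1.0000,0.0000)
member 6 (3-4): L=1.5145, (cx,cy)=(0.4206,-0.9072)
member 7 (3-5): L=1.1822, (cx,cy)=(0.9786,0.2055)
member 8 (4-5): L=1.6986, (cx,cy)=(0.3061,0.9520)
solve A·x = −loads:
  F[0-1] = -2111.5111 N (compression)
  F[0-2] = -2543.7891 N (compression)
  F[1-2] = +2177.6132 N (tension)
  F[1-3] = -1543.5191 N (compression)
  F[2-3] = -2251.6148 N (compression)
  F[2-4] = -856.1846 N (compression)
  F[3-4] = +1441.5525 N (tension)
  F[3-5] = -3155.5584 N (compression)
  F[4-5] = -816.1485 N (compression)
  Rx@0 = +3338.0400 N
  Ry@0 = +1956.4368 N
  Ry@4 = -530.8768 N

2177.613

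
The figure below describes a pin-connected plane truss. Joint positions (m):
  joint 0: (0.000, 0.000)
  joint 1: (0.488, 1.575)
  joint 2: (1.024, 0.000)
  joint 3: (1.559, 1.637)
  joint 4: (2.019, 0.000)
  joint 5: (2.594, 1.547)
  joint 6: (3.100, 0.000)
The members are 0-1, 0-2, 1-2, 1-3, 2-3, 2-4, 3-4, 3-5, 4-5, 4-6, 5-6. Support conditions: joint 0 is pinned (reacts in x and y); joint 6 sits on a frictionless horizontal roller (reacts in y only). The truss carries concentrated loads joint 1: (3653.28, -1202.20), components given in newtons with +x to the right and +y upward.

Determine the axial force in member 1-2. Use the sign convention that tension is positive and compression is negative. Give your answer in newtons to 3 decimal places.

-2322.224

N=7 nodes, M=11 members, R=3 reactions → 2N=14, M+R=14
member 0 (0-1): L=1.6489, (cx,cy)=(0.2960,0.9552)
member 1 (0-2): L=1.0240, (cx,cy)=(1.0000,0.0000)
member 2 (1-2): L=1.6637, (cx,cy)=(0.3222,-0.9467)
member 3 (1-3): L=1.0728, (cx,cy)=(0.9983,0.0578)
member 4 (2-3): L=1.7222, (cx,cy)=(0.3106,0.9505)
member 5 (2-4): L=0.9950, (cx,cy)=(1.0000,0.0000)
member 6 (3-4): L=1.7004, (cx,cy)=(0.2705,-0.9627)
member 7 (3-5): L=1.0389, (cx,cy)=(0.9962,-0.0866)
member 8 (4-5): L=1.6504, (cx,cy)=(0.3484,0.9373)
member 9 (4-6): L=1.0810, (cx,cy)=(1.0000,0.0000)
member 10 (5-6): L=1.6277, (cx,cy)=(0.3109,-0.9504)
solve A·x = −loads:
  F[0-1] = +882.6961 N (tension)
  F[0-2] = +3392.0369 N (tension)
  F[1-2] = -2322.2237 N (compression)
  F[1-3] = -2648.3076 N (compression)
  F[2-3] = +2312.8327 N (tension)
  F[2-4] = +1925.4042 N (tension)
  F[3-4] = -1999.5170 N (compression)
  F[3-5] = -1389.7110 N (compression)
  F[4-5] = +2053.6291 N (tension)
  F[4-6] = +669.0031 N (tension)
  F[5-6] = -2151.9823 N (compression)
  Rx@0 = -3653.2800 N
  Ry@0 = -843.1515 N
  Ry@6 = +2045.3515 N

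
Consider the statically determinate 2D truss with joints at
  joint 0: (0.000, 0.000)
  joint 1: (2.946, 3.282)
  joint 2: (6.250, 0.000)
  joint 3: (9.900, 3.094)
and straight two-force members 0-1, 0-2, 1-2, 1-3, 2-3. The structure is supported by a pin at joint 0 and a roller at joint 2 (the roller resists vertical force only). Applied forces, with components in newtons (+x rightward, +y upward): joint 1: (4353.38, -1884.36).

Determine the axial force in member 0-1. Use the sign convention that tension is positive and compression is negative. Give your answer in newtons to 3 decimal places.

N=4 nodes, M=5 members, R=3 reactions → 2N=8, M+R=8
member 0 (0-1): L=4.4103, (cx,cy)=(0.6680,0.7442)
member 1 (0-2): L=6.2500, (cx,cy)=(1.0000,0.0000)
member 2 (1-2): L=4.6570, (cx,cy)=(0.7095,-0.7047)
member 3 (1-3): L=6.9565, (cx,cy)=(0.9996,-0.0270)
member 4 (2-3): L=4.7849, (cx,cy)=(0.7628,0.6466)
solve A·x = −loads:
  F[0-1] = +1733.3321 N (tension)
  F[0-2] = +3195.5366 N (tension)
  F[1-2] = -4504.1507 N (compression)
  F[1-3] = -0.0000 N (compression)
  F[2-3] = +0.0000 N (tension)
  Rx@0 = -4353.3800 N
  Ry@0 = -1289.8988 N
  Ry@2 = +3174.2588 N

1733.332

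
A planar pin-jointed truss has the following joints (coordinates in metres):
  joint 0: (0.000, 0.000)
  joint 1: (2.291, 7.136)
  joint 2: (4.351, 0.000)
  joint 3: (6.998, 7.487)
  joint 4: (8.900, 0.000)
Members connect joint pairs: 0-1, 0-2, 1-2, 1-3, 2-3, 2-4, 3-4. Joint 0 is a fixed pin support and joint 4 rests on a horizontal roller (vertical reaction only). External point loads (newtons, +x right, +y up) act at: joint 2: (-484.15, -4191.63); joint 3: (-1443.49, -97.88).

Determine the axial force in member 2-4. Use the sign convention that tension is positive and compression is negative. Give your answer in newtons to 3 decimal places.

231.643

N=5 nodes, M=7 members, R=3 reactions → 2N=10, M+R=10
member 0 (0-1): L=7.4947, (cx,cy)=(0.3057,0.9521)
member 1 (0-2): L=4.3510, (cx,cy)=(1.0000,0.0000)
member 2 (1-2): L=7.4274, (cx,cy)=(0.2774,-0.9608)
member 3 (1-3): L=4.7201, (cx,cy)=(0.9972,0.0744)
member 4 (2-3): L=7.9411, (cx,cy)=(0.3333,0.9428)
member 5 (2-4): L=4.5490, (cx,cy)=(1.0000,0.0000)
member 6 (3-4): L=7.7248, (cx,cy)=(0.2462,-0.9692)
solve A·x = −loads:
  F[0-1] = -3547.4779 N (compression)
  F[0-2] = -843.2437 N (compression)
  F[1-2] = +3359.1213 N (tension)
  F[1-3] = -2021.6524 N (compression)
  F[2-3] = +1022.7842 N (tension)
  F[2-4] = +231.6430 N (tension)
  F[3-4] = -940.7989 N (compression)
  Rx@0 = +1927.6400 N
  Ry@0 = +3377.6744 N
  Ry@4 = +911.8356 N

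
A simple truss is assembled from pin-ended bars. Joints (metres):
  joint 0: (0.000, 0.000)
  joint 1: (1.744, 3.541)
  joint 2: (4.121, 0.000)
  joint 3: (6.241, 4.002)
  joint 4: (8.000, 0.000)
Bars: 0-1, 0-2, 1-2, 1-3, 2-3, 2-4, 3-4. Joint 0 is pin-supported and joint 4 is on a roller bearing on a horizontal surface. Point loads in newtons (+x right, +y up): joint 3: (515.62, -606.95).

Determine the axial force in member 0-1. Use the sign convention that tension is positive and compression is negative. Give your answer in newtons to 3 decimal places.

138.765

N=5 nodes, M=7 members, R=3 reactions → 2N=10, M+R=10
member 0 (0-1): L=3.9472, (cx,cy)=(0.4418,0.8971)
member 1 (0-2): L=4.1210, (cx,cy)=(1.0000,0.0000)
member 2 (1-2): L=4.2648, (cx,cy)=(0.5573,-0.8303)
member 3 (1-3): L=4.5206, (cx,cy)=(0.9948,0.1020)
member 4 (2-3): L=4.5288, (cx,cy)=(0.4681,0.8837)
member 5 (2-4): L=3.8790, (cx,cy)=(1.0000,0.0000)
member 6 (3-4): L=4.3715, (cx,cy)=(0.4024,-0.9155)
solve A·x = −loads:
  F[0-1] = +138.7652 N (tension)
  F[0-2] = +454.3087 N (tension)
  F[1-2] = -133.1967 N (compression)
  F[1-3] = +136.2586 N (tension)
  F[2-3] = +125.1490 N (tension)
  F[2-4] = +321.4881 N (tension)
  F[3-4] = -798.9699 N (compression)
  Rx@0 = -515.6200 N
  Ry@0 = -124.4858 N
  Ry@4 = +731.4358 N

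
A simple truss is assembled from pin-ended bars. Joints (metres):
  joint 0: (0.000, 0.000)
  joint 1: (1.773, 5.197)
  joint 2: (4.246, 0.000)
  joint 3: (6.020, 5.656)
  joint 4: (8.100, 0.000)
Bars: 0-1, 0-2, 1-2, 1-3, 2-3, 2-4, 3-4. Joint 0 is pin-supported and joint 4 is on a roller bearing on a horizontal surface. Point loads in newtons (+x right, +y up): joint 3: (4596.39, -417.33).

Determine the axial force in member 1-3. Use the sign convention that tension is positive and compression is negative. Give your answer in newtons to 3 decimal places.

2424.721

N=5 nodes, M=7 members, R=3 reactions → 2N=10, M+R=10
member 0 (0-1): L=5.4911, (cx,cy)=(0.3229,0.9464)
member 1 (0-2): L=4.2460, (cx,cy)=(1.0000,0.0000)
member 2 (1-2): L=5.7554, (cx,cy)=(0.4297,-0.9030)
member 3 (1-3): L=4.2717, (cx,cy)=(0.9942,0.1075)
member 4 (2-3): L=5.9277, (cx,cy)=(0.2993,0.9542)
member 5 (2-4): L=3.8540, (cx,cy)=(1.0000,0.0000)
member 6 (3-4): L=6.0263, (cx,cy)=(0.3452,-0.9385)
solve A·x = −loads:
  F[0-1] = +3277.9348 N (tension)
  F[0-2] = +3537.9931 N (tension)
  F[1-2] = -3147.1648 N (compression)
  F[1-3] = +2424.7214 N (tension)
  F[2-3] = +2978.3297 N (tension)
  F[2-4] = +1294.3706 N (tension)
  F[3-4] = -3750.1506 N (compression)
  Rx@0 = -4596.3900 N
  Ry@0 = -3102.3624 N
  Ry@4 = +3519.6924 N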